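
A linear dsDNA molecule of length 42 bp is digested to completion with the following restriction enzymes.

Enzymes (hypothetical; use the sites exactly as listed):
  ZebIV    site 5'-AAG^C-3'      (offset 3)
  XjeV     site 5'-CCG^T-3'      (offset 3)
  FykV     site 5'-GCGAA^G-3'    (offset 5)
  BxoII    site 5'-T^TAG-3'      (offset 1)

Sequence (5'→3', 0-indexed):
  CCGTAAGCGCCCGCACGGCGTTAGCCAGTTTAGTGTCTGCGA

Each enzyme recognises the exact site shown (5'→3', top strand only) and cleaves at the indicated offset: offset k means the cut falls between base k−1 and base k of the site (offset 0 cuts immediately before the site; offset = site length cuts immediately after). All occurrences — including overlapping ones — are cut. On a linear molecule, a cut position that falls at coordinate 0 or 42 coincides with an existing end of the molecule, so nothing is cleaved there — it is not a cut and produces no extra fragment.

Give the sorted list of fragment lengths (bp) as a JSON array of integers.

[3,4,9,12,14]

Per-enzyme occurrences:
  ZebIV (AAGC, off=3): starts [4] → cuts [7]
  XjeV (CCGT, off=3): starts [0] → cuts [3]
  FykV (GCGAAG, off=5): no sites
  BxoII (TTAG, off=1): starts [20, 29] → cuts [21, 30]

Pooled cuts: [3, 7, 21, 30]

Fragment lengths:
  [0,3): 3 bp
  [3,7): 4 bp
  [7,21): 14 bp
  [21,30): 9 bp
  [30,42): 12 bp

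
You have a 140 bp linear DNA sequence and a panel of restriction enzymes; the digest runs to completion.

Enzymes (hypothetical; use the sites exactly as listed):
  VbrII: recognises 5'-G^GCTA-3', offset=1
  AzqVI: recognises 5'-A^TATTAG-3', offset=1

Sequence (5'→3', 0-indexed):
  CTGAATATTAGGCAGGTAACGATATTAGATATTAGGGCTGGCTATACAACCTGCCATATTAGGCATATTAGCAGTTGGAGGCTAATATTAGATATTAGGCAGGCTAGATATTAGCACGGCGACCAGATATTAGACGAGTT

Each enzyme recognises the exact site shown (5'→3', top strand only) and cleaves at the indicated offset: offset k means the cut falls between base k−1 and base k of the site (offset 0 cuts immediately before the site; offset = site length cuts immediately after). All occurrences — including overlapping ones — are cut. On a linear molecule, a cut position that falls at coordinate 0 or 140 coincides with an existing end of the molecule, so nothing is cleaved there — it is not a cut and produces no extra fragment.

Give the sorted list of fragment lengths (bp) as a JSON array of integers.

[5,5,6,7,7,9,10,11,13,15,16,17,19]

Per-enzyme occurrences:
  VbrII GGCTA/1: at [39, 79, 101] ⇒ [40, 80, 102]
  AzqVI ATATTAG/1: at [4, 21, 28, 55, 64, 84, 91, 107, 126] ⇒ [5, 22, 29, 56, 65, 85, 92, 108, 127]

Pooled cuts: [5, 22, 29, 40, 56, 65, 80, 85, 92, 102, 108, 127]

Fragment lengths:
  [0,5): 5 bp
  [5,22): 17 bp
  [22,29): 7 bp
  [29,40): 11 bp
  [40,56): 16 bp
  [56,65): 9 bp
  [65,80): 15 bp
  [80,85): 5 bp
  [85,92): 7 bp
  [92,102): 10 bp
  [102,108): 6 bp
  [108,127): 19 bp
  [127,140): 13 bp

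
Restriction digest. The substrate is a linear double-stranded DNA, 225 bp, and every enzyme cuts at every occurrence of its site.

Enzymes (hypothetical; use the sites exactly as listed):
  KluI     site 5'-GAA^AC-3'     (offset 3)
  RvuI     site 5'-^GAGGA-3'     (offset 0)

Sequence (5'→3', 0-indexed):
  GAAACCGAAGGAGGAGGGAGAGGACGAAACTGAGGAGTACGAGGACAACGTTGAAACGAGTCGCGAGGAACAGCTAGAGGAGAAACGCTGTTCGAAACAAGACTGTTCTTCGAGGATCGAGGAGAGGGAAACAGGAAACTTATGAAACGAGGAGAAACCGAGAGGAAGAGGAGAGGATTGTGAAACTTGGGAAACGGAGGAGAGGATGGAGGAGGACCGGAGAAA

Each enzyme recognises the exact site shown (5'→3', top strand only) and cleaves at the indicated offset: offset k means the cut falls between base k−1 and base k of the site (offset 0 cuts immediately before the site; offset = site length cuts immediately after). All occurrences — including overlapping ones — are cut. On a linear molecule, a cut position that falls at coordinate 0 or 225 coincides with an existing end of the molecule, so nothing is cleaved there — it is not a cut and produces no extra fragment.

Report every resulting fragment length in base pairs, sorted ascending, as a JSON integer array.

[2,3,3,3,3,5,5,5,6,7,7,7,7,8,8,9,9,9,9,9,9,12,12,12,12,14,15,15]

Per-enzyme occurrences:
  KluI (GAAAC, off=3): starts [0, 25, 52, 81, 93, 127, 134, 143, 153, 181, 190] → cuts [3, 28, 55, 84, 96, 130, 137, 146, 156, 184, 193]
  RvuI (GAGGA, off=0): starts [10, 19, 31, 40, 64, 76, 111, 118, 148, 161, 167, 172, 196, 201, 208, 211] → cuts [10, 19, 31, 40, 64, 76, 111, 118, 148, 161, 167, 172, 196, 201, 208, 211]

Pooled cuts: [3, 10, 19, 28, 31, 40, 55, 64, 76, 84, 96, 111, 118, 130, 137, 146, 148, 156, 161, 167, 172, 184, 193, 196, 201, 208, 211]

Fragment lengths:
  [0,3): 3 bp
  [3,10): 7 bp
  [10,19): 9 bp
  [19,28): 9 bp
  [28,31): 3 bp
  [31,40): 9 bp
  [40,55): 15 bp
  [55,64): 9 bp
  [64,76): 12 bp
  [76,84): 8 bp
  [84,96): 12 bp
  [96,111): 15 bp
  [111,118): 7 bp
  [118,130): 12 bp
  [130,137): 7 bp
  [137,146): 9 bp
  [146,148): 2 bp
  [148,156): 8 bp
  [156,161): 5 bp
  [161,167): 6 bp
  [167,172): 5 bp
  [172,184): 12 bp
  [184,193): 9 bp
  [193,196): 3 bp
  [196,201): 5 bp
  [201,208): 7 bp
  [208,211): 3 bp
  [211,225): 14 bp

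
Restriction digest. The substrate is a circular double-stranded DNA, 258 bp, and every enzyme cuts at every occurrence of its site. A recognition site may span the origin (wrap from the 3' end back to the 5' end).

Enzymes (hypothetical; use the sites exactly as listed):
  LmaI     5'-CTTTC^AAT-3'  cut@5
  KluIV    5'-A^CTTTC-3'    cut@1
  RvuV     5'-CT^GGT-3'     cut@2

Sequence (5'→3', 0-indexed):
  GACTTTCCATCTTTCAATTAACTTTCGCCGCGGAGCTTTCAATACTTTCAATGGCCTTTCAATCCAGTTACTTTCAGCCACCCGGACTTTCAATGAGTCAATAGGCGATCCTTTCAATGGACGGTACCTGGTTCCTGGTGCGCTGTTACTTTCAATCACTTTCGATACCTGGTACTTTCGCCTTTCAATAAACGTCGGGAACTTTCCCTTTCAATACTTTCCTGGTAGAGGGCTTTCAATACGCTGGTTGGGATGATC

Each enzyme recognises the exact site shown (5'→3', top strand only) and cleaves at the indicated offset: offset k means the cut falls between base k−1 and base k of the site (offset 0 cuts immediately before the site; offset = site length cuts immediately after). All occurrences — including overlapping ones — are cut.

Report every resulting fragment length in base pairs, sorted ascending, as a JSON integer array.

[4,4,4,5,5,5,5,6,7,7,8,10,11,11,12,12,12,13,14,14,15,15,16,19,24]

Per-enzyme occurrences:
  LmaI (CTTTCAAT, off=5): starts [10, 35, 44, 55, 86, 110, 148, 181, 207, 232] → cuts [15, 40, 49, 60, 91, 115, 153, 186, 212, 237]
  KluIV (ACTTTC, off=1): starts [1, 20, 43, 69, 85, 147, 157, 173, 200, 215] → cuts [2, 21, 44, 70, 86, 148, 158, 174, 201, 216]
  RvuV (CTGGT, off=2): starts [127, 134, 168, 221, 243] → cuts [129, 136, 170, 223, 245]

All cut coordinates (distinct, sorted): [2, 15, 21, 40, 44, 49, 60, 70, 86, 91, 115, 129, 136, 148, 153, 158, 170, 174, 186, 201, 212, 216, 223, 237, 245]

Fragments:
  2→15: 13 bp
  15→21: 6 bp
  21→40: 19 bp
  40→44: 4 bp
  44→49: 5 bp
  49→60: 11 bp
  60→70: 10 bp
  70→86: 16 bp
  86→91: 5 bp
  91→115: 24 bp
  115→129: 14 bp
  129→136: 7 bp
  136→148: 12 bp
  148→153: 5 bp
  153→158: 5 bp
  158→170: 12 bp
  170→174: 4 bp
  174→186: 12 bp
  186→201: 15 bp
  201→212: 11 bp
  212→216: 4 bp
  216→223: 7 bp
  223→237: 14 bp
  237→245: 8 bp
  245→2 (wrap): 258-245+2 = 15 bp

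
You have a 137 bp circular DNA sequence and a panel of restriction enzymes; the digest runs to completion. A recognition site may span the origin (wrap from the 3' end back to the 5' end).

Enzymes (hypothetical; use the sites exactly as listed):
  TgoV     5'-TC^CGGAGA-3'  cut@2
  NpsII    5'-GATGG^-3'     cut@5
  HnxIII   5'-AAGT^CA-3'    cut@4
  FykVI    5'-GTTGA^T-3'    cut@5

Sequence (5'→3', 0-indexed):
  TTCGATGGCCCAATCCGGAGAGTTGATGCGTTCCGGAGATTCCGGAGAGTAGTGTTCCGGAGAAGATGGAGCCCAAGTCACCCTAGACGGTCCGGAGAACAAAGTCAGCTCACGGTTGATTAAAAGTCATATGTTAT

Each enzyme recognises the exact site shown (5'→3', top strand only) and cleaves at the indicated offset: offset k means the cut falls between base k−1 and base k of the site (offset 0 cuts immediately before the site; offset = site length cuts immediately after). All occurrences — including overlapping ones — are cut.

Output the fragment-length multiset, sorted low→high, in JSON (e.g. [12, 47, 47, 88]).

[7,7,8,9,9,11,12,13,14,14,15,18]

Site scan:
  TgoV TCCGGAGA/2: at [13, 31, 40, 55, 90] ⇒ [15, 33, 42, 57, 92]
  NpsII GATGG/5: at [3, 64] ⇒ [8, 69]
  HnxIII AAGTCA/4: at [74, 101, 123] ⇒ [78, 105, 127]
  FykVI GTTGAT/5: at [21, 114] ⇒ [26, 119]

All cut coordinates (distinct, sorted): [8, 15, 26, 33, 42, 57, 69, 78, 92, 105, 119, 127]

Fragment lengths:
  8→15: 7 bp
  15→26: 11 bp
  26→33: 7 bp
  33→42: 9 bp
  42→57: 15 bp
  57→69: 12 bp
  69→78: 9 bp
  78→92: 14 bp
  92→105: 13 bp
  105→119: 14 bp
  119→127: 8 bp
  127→8 (wrap): 137-127+8 = 18 bp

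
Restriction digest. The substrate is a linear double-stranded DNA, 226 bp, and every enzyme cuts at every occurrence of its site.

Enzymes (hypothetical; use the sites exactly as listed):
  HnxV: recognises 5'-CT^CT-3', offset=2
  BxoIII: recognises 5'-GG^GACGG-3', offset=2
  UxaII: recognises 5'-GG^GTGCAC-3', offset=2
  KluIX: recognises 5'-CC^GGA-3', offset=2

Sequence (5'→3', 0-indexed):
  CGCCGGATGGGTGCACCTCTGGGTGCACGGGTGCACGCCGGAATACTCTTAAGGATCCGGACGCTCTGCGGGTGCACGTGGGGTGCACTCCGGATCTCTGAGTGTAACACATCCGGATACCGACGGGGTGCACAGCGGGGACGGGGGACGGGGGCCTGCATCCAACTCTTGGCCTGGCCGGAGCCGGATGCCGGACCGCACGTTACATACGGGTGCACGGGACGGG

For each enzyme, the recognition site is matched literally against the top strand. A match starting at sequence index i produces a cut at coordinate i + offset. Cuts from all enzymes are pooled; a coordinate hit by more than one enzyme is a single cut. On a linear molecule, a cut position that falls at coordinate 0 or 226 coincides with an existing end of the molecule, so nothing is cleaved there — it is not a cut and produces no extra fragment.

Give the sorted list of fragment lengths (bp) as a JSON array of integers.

[4,4,6,6,6,6,6,7,7,7,8,8,8,8,9,9,11,11,12,12,13,17,20,21]

Scan for sites:
  HnxV CTCT/2: at [16, 45, 63, 95, 165] ⇒ [18, 47, 65, 97, 167]
  BxoIII GGGACGG/2: at [137, 144, 218] ⇒ [139, 146, 220]
  UxaII GGGTGCAC/2: at [8, 20, 28, 69, 80, 125, 210] ⇒ [10, 22, 30, 71, 82, 127, 212]
  KluIX CCGGA/2: at [2, 37, 56, 89, 112, 177, 183, 190] ⇒ [4, 39, 58, 91, 114, 179, 185, 192]

Pooled cuts: [4, 10, 18, 22, 30, 39, 47, 58, 65, 71, 82, 91, 97, 114, 127, 139, 146, 167, 179, 185, 192, 212, 220]

Fragment lengths:
  [0,4): 4 bp
  [4,10): 6 bp
  [10,18): 8 bp
  [18,22): 4 bp
  [22,30): 8 bp
  [30,39): 9 bp
  [39,47): 8 bp
  [47,58): 11 bp
  [58,65): 7 bp
  [65,71): 6 bp
  [71,82): 11 bp
  [82,91): 9 bp
  [91,97): 6 bp
  [97,114): 17 bp
  [114,127): 13 bp
  [127,139): 12 bp
  [139,146): 7 bp
  [146,167): 21 bp
  [167,179): 12 bp
  [179,185): 6 bp
  [185,192): 7 bp
  [192,212): 20 bp
  [212,220): 8 bp
  [220,226): 6 bp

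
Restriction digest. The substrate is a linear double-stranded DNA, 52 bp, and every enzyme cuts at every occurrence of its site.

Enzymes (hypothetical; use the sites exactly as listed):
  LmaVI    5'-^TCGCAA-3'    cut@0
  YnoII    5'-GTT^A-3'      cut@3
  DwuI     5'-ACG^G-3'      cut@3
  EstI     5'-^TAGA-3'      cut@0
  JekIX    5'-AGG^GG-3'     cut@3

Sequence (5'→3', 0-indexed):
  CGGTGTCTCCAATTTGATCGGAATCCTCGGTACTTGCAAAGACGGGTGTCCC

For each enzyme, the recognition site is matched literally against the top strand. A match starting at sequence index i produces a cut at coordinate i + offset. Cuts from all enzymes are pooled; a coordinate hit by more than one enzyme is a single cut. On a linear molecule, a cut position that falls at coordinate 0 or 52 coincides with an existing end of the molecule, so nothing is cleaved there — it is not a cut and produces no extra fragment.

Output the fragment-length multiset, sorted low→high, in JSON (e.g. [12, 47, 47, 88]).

[8,44]

Site scan:
  LmaVI (TCGCAA, off=0): no sites
  YnoII (GTTA, off=3): no sites
  DwuI ACGG/3: at [41] ⇒ [44]
  EstI (TAGA, off=0): no sites
  JekIX (AGGGG, off=3): no sites

Pooled cuts: [44]

Fragments:
  [0,44): 44 bp
  [44,52): 8 bp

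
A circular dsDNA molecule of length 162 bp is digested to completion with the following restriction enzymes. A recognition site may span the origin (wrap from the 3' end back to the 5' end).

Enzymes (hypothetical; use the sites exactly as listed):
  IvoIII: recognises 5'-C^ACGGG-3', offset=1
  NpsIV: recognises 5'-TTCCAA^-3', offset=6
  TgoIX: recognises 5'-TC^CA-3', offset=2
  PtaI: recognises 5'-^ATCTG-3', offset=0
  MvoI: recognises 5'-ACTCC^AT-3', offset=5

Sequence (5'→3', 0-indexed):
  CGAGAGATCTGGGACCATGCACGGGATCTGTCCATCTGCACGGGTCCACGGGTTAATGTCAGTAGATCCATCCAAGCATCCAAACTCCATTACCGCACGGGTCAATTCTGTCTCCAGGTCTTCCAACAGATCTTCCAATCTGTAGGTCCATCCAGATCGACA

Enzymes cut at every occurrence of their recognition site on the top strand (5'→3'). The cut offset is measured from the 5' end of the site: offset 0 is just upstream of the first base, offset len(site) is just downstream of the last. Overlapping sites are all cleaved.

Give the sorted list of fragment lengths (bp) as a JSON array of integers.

[1,1,1,1,2,3,4,4,5,6,7,7,7,8,8,9,9,10,14,16,18,21]

Site scan:
  IvoIII (CACGGG, off=1): starts [19, 38, 46, 95] → cuts [20, 39, 47, 96]
  NpsIV (TTCCAA, off=6): starts [120, 132] → cuts [126, 138]
  TgoIX (TCCA, off=2): starts [30, 44, 66, 70, 78, 85, 112, 121, 133, 146, 150] → cuts [32, 46, 68, 72, 80, 87, 114, 123, 135, 148, 152]
  PtaI (ATCTG, off=0): starts [6, 25, 33, 137] → cuts [6, 25, 33, 137]
  MvoI (ACTCCAT, off=5): starts [83] → cuts [88]

All cut coordinates (distinct, sorted): [6, 20, 25, 32, 33, 39, 46, 47, 68, 72, 80, 87, 88, 96, 114, 123, 126, 135, 137, 138, 148, 152]

Fragments:
  6→20: 14 bp
  20→25: 5 bp
  25→32: 7 bp
  32→33: 1 bp
  33→39: 6 bp
  39→46: 7 bp
  46→47: 1 bp
  47→68: 21 bp
  68→72: 4 bp
  72→80: 8 bp
  80→87: 7 bp
  87→88: 1 bp
  88→96: 8 bp
  96→114: 18 bp
  114→123: 9 bp
  123→126: 3 bp
  126→135: 9 bp
  135→137: 2 bp
  137→138: 1 bp
  138→148: 10 bp
  148→152: 4 bp
  152→6 (wrap): 162-152+6 = 16 bp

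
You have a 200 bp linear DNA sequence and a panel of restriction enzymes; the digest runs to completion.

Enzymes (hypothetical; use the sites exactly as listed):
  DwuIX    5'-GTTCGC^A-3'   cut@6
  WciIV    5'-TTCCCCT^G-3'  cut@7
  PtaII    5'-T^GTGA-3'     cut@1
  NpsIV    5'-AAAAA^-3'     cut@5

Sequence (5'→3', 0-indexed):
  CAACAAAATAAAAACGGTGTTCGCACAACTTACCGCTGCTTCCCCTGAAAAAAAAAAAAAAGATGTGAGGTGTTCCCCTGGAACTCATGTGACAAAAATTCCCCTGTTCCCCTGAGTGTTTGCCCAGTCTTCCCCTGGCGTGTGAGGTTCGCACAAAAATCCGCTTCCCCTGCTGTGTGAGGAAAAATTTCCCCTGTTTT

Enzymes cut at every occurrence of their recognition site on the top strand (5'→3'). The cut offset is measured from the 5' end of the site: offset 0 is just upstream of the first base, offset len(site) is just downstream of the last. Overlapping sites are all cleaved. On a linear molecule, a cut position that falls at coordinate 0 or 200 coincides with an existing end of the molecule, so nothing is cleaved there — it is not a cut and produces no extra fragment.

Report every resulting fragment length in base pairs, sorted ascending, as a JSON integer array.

Site scan:
  DwuIX GTTCGCA/6: at [18, 146] ⇒ [24, 152]
  WciIV TTCCCCTG/7: at [39, 72, 98, 106, 129, 164, 188] ⇒ [46, 79, 105, 113, 136, 171, 195]
  PtaII TGTGA/1: at [63, 87, 140, 175] ⇒ [64, 88, 141, 176]
  NpsIV AAAAA/5: at [9, 47, 48, 49, 50, 51, 52, 53, 54, 55, 56, 93, 154, 182] ⇒ [14, 52, 53, 54, 55, 56, 57, 58, 59, 60, 61, 98, 159, 187]

All cut coordinates (distinct, sorted): [14, 24, 46, 52, 53, 54, 55, 56, 57, 58, 59, 60, 61, 64, 79, 88, 98, 105, 113, 136, 141, 152, 159, 171, 176, 187, 195]

Fragment lengths:
  [0,14): 14 bp
  [14,24): 10 bp
  [24,46): 22 bp
  [46,52): 6 bp
  [52,53): 1 bp
  [53,54): 1 bp
  [54,55): 1 bp
  [55,56): 1 bp
  [56,57): 1 bp
  [57,58): 1 bp
  [58,59): 1 bp
  [59,60): 1 bp
  [60,61): 1 bp
  [61,64): 3 bp
  [64,79): 15 bp
  [79,88): 9 bp
  [88,98): 10 bp
  [98,105): 7 bp
  [105,113): 8 bp
  [113,136): 23 bp
  [136,141): 5 bp
  [141,152): 11 bp
  [152,159): 7 bp
  [159,171): 12 bp
  [171,176): 5 bp
  [176,187): 11 bp
  [187,195): 8 bp
  [195,200): 5 bp

[1,1,1,1,1,1,1,1,1,3,5,5,5,6,7,7,8,8,9,10,10,11,11,12,14,15,22,23]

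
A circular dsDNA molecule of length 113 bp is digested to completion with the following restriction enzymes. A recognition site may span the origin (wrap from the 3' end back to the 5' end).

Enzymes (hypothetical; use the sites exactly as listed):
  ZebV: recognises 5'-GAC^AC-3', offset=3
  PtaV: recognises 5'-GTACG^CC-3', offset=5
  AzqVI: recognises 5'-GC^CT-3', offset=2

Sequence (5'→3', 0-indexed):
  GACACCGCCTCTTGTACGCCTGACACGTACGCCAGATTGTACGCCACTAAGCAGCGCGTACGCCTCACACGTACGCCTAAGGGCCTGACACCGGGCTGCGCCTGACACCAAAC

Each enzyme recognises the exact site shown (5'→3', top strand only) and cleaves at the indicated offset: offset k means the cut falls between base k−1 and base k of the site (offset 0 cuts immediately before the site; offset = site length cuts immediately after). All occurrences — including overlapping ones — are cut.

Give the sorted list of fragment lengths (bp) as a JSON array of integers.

[1,1,1,5,5,5,5,7,8,10,10,12,12,12,19]

Per-enzyme occurrences:
  ZebV GACAC/3: at [0, 21, 86, 103] ⇒ [3, 24, 89, 106]
  PtaV GTACGCC/5: at [13, 26, 38, 57, 70] ⇒ [18, 31, 43, 62, 75]
  AzqVI GCCT/2: at [6, 17, 61, 74, 82, 99] ⇒ [8, 19, 63, 76, 84, 101]

Pooled cuts: [3, 8, 18, 19, 24, 31, 43, 62, 63, 75, 76, 84, 89, 101, 106]

Fragment lengths:
  3→8: 5 bp
  8→18: 10 bp
  18→19: 1 bp
  19→24: 5 bp
  24→31: 7 bp
  31→43: 12 bp
  43→62: 19 bp
  62→63: 1 bp
  63→75: 12 bp
  75→76: 1 bp
  76→84: 8 bp
  84→89: 5 bp
  89→101: 12 bp
  101→106: 5 bp
  106→3 (wrap): 113-106+3 = 10 bp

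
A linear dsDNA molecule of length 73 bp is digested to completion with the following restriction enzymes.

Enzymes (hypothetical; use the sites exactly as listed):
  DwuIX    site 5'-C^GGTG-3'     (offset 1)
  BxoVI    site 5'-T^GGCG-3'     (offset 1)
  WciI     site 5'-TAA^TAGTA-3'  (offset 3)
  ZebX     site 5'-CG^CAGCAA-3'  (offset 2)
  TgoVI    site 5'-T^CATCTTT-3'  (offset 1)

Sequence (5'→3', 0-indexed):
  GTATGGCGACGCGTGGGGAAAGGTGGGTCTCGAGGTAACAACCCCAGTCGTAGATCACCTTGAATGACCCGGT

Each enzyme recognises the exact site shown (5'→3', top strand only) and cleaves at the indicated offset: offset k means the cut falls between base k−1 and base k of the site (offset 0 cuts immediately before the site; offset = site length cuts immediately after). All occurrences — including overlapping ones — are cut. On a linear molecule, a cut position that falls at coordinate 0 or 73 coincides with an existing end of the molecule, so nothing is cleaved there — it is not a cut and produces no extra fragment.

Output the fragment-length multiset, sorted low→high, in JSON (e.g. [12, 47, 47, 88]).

Site scan:
  DwuIX (CGGTG, off=1): no sites
  BxoVI (TGGCG, off=1): starts [3] → cuts [4]
  WciI (TAATAGTA, off=3): no sites
  ZebX (CGCAGCAA, off=2): no sites
  TgoVI (TCATCTTT, off=1): no sites

All cut coordinates (distinct, sorted): [4]

Fragments:
  [0,4): 4 bp
  [4,73): 69 bp

[4,69]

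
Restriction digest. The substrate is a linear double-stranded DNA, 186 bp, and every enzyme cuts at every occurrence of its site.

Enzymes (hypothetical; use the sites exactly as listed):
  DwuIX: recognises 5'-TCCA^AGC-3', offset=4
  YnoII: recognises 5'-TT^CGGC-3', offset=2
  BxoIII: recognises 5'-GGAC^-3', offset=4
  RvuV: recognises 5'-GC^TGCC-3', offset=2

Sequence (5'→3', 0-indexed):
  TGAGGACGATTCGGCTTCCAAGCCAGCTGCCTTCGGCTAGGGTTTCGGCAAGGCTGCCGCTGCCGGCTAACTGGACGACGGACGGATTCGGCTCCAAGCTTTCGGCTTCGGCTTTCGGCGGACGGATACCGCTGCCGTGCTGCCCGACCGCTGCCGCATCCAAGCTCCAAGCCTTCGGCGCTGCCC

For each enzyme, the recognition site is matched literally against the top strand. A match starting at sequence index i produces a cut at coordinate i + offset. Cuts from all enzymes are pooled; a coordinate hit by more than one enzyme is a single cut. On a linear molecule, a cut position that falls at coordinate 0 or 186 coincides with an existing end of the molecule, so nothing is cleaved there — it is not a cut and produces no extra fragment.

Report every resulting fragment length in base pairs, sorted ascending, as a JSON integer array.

[4,5,5,6,6,6,6,6,6,7,7,7,7,7,8,8,8,9,9,9,11,11,12,16]

Scan for sites:
  DwuIX (TCCAAGC, off=4): starts [16, 92, 158, 165] → cuts [20, 96, 162, 169]
  YnoII (TTCGGC, off=2): starts [9, 31, 43, 86, 100, 106, 113, 173] → cuts [11, 33, 45, 88, 102, 108, 115, 175]
  BxoIII (GGAC, off=4): starts [3, 72, 79, 119] → cuts [7, 76, 83, 123]
  RvuV (GCTGCC, off=2): starts [25, 52, 58, 130, 138, 149, 179] → cuts [27, 54, 60, 132, 140, 151, 181]

Pooled cuts: [7, 11, 20, 27, 33, 45, 54, 60, 76, 83, 88, 96, 102, 108, 115, 123, 132, 140, 151, 162, 169, 175, 181]

Fragments:
  [0,7): 7 bp
  [7,11): 4 bp
  [11,20): 9 bp
  [20,27): 7 bp
  [27,33): 6 bp
  [33,45): 12 bp
  [45,54): 9 bp
  [54,60): 6 bp
  [60,76): 16 bp
  [76,83): 7 bp
  [83,88): 5 bp
  [88,96): 8 bp
  [96,102): 6 bp
  [102,108): 6 bp
  [108,115): 7 bp
  [115,123): 8 bp
  [123,132): 9 bp
  [132,140): 8 bp
  [140,151): 11 bp
  [151,162): 11 bp
  [162,169): 7 bp
  [169,175): 6 bp
  [175,181): 6 bp
  [181,186): 5 bp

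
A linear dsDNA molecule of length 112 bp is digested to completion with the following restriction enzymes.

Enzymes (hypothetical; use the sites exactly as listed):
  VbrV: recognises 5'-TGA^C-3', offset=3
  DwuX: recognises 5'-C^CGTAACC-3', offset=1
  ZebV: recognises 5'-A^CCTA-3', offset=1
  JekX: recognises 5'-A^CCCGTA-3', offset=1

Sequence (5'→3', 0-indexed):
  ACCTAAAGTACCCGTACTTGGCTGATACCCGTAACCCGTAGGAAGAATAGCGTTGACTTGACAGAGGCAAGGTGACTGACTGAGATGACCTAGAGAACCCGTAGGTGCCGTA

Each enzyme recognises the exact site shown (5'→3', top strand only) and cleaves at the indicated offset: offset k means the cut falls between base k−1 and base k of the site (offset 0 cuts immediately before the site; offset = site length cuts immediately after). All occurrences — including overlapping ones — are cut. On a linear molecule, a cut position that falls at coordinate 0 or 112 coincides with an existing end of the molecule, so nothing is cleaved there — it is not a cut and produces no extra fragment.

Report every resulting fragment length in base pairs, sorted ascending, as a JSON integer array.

[1,2,4,5,5,9,9,9,14,15,17,22]

Site scan:
  VbrV TGAC/3: at [53, 58, 72, 76, 85] ⇒ [56, 61, 75, 79, 88]
  DwuX CCGTAACC/1: at [28] ⇒ [29]
  ZebV ACCTA/1: at [0, 87] ⇒ [1, 88]
  JekX ACCCGTA/1: at [9, 26, 33, 96] ⇒ [10, 27, 34, 97]

All cut coordinates (distinct, sorted): [1, 10, 27, 29, 34, 56, 61, 75, 79, 88, 97]

Fragments:
  [0,1): 1 bp
  [1,10): 9 bp
  [10,27): 17 bp
  [27,29): 2 bp
  [29,34): 5 bp
  [34,56): 22 bp
  [56,61): 5 bp
  [61,75): 14 bp
  [75,79): 4 bp
  [79,88): 9 bp
  [88,97): 9 bp
  [97,112): 15 bp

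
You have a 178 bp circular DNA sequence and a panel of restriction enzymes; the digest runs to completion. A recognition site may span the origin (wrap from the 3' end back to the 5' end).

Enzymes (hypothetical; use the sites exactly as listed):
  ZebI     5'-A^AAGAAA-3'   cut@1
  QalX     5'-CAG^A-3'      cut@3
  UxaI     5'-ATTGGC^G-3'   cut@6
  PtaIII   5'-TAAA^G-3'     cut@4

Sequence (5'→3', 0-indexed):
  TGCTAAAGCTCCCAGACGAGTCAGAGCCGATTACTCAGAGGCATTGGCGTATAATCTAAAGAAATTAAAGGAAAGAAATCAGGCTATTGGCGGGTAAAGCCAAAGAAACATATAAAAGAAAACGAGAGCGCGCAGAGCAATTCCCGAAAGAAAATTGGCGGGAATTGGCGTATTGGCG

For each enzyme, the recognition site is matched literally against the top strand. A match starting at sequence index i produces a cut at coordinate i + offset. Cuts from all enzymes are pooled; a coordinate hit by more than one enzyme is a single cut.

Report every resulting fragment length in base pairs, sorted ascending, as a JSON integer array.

[2,3,4,7,8,8,8,9,9,10,10,10,12,12,13,14,19,20]

Scan for sites:
  ZebI AAAGAAA/1: at [57, 71, 101, 114, 146] ⇒ [58, 72, 102, 115, 147]
  QalX CAGA/3: at [12, 21, 35, 132] ⇒ [15, 24, 38, 135]
  UxaI ATTGGCG/6: at [42, 85, 153, 163, 171] ⇒ [48, 91, 159, 169, 177]
  PtaIII TAAAG/4: at [3, 56, 65, 94] ⇒ [7, 60, 69, 98]

All cut coordinates (distinct, sorted): [7, 15, 24, 38, 48, 58, 60, 69, 72, 91, 98, 102, 115, 135, 147, 159, 169, 177]

Fragments:
  7→15: 8 bp
  15→24: 9 bp
  24→38: 14 bp
  38→48: 10 bp
  48→58: 10 bp
  58→60: 2 bp
  60→69: 9 bp
  69→72: 3 bp
  72→91: 19 bp
  91→98: 7 bp
  98→102: 4 bp
  102→115: 13 bp
  115→135: 20 bp
  135→147: 12 bp
  147→159: 12 bp
  159→169: 10 bp
  169→177: 8 bp
  177→7 (wrap): 178-177+7 = 8 bp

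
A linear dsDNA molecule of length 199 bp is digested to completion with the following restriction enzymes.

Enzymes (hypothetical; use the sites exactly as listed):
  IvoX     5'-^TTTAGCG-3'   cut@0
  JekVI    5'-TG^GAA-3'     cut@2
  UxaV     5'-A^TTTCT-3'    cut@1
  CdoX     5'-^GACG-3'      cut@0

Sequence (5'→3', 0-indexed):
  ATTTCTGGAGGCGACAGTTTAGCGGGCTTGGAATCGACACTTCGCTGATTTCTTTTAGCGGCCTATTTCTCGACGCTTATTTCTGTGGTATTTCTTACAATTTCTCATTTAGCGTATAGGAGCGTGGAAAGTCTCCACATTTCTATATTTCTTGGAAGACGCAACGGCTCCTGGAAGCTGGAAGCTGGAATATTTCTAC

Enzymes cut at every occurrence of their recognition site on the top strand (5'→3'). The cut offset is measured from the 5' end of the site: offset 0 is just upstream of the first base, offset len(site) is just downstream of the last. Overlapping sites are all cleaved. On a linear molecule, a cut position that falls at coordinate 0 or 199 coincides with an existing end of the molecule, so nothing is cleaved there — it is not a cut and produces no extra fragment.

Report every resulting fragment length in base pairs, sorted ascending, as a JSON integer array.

Per-enzyme occurrences:
  IvoX TTTAGCG/0: at [17, 53, 107] ⇒ [17, 53, 107]
  JekVI TGGAA/2: at [28, 124, 152, 171, 178, 185] ⇒ [30, 126, 154, 173, 180, 187]
  UxaV ATTTCT/1: at [0, 47, 64, 78, 89, 99, 138, 146, 191] ⇒ [1, 48, 65, 79, 90, 100, 139, 147, 192]
  CdoX GACG/0: at [71, 157] ⇒ [71, 157]

All cut coordinates (distinct, sorted): [1, 17, 30, 48, 53, 65, 71, 79, 90, 100, 107, 126, 139, 147, 154, 157, 173, 180, 187, 192]

Fragment lengths:
  [0,1): 1 bp
  [1,17): 16 bp
  [17,30): 13 bp
  [30,48): 18 bp
  [48,53): 5 bp
  [53,65): 12 bp
  [65,71): 6 bp
  [71,79): 8 bp
  [79,90): 11 bp
  [90,100): 10 bp
  [100,107): 7 bp
  [107,126): 19 bp
  [126,139): 13 bp
  [139,147): 8 bp
  [147,154): 7 bp
  [154,157): 3 bp
  [157,173): 16 bp
  [173,180): 7 bp
  [180,187): 7 bp
  [187,192): 5 bp
  [192,199): 7 bp

[1,3,5,5,6,7,7,7,7,7,8,8,10,11,12,13,13,16,16,18,19]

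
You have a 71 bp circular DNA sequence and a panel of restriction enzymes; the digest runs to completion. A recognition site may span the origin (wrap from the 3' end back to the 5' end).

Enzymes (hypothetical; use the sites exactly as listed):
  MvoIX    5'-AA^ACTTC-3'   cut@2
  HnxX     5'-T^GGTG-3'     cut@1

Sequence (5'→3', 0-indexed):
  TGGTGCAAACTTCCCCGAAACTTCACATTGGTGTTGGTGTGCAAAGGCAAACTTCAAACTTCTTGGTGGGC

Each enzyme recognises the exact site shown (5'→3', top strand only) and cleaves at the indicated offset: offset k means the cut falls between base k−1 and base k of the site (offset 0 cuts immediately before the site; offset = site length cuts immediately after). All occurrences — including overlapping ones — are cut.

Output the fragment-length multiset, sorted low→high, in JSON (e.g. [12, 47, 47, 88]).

[6,7,7,7,8,10,11,15]

Per-enzyme occurrences:
  MvoIX AAACTTC/2: at [6, 17, 48, 55] ⇒ [8, 19, 50, 57]
  HnxX TGGTG/1: at [0, 28, 34, 63] ⇒ [1, 29, 35, 64]

All cut coordinates (distinct, sorted): [1, 8, 19, 29, 35, 50, 57, 64]

Fragment lengths:
  1→8: 7 bp
  8→19: 11 bp
  19→29: 10 bp
  29→35: 6 bp
  35→50: 15 bp
  50→57: 7 bp
  57→64: 7 bp
  64→1 (wrap): 71-64+1 = 8 bp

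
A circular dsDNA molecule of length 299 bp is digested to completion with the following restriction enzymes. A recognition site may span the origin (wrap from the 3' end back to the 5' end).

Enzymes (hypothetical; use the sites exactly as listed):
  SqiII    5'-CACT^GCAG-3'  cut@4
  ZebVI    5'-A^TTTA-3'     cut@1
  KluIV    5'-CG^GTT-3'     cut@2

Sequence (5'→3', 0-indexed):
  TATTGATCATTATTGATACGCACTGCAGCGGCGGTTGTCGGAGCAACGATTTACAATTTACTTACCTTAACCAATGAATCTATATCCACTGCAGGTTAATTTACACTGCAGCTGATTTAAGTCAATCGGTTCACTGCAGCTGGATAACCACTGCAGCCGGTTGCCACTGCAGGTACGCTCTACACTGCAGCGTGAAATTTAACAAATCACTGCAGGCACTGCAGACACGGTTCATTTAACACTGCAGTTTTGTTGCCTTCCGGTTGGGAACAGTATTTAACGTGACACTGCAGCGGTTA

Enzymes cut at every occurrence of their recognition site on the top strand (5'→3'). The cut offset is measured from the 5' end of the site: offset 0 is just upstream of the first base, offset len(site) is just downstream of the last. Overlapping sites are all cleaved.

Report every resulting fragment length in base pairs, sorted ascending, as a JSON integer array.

[5,6,7,7,7,8,8,9,9,9,9,9,9,11,13,13,14,14,16,17,18,19,28,34]

Per-enzyme occurrences:
  SqiII CACTGCAG/4: at [20, 86, 103, 131, 148, 164, 182, 207, 216, 239, 285] ⇒ [24, 90, 107, 135, 152, 168, 186, 211, 220, 243, 289]
  ZebVI ATTTA/1: at [48, 55, 98, 114, 196, 233, 274] ⇒ [49, 56, 99, 115, 197, 234, 275]
  KluIV CGGTT/2: at [31, 126, 157, 227, 260, 293] ⇒ [33, 128, 159, 229, 262, 295]

All cut coordinates (distinct, sorted): [24, 33, 49, 56, 90, 99, 107, 115, 128, 135, 152, 159, 168, 186, 197, 211, 220, 229, 234, 243, 262, 275, 289, 295]

Fragments:
  24→33: 9 bp
  33→49: 16 bp
  49→56: 7 bp
  56→90: 34 bp
  90→99: 9 bp
  99→107: 8 bp
  107→115: 8 bp
  115→128: 13 bp
  128→135: 7 bp
  135→152: 17 bp
  152→159: 7 bp
  159→168: 9 bp
  168→186: 18 bp
  186→197: 11 bp
  197→211: 14 bp
  211→220: 9 bp
  220→229: 9 bp
  229→234: 5 bp
  234→243: 9 bp
  243→262: 19 bp
  262→275: 13 bp
  275→289: 14 bp
  289→295: 6 bp
  295→24 (wrap): 299-295+24 = 28 bp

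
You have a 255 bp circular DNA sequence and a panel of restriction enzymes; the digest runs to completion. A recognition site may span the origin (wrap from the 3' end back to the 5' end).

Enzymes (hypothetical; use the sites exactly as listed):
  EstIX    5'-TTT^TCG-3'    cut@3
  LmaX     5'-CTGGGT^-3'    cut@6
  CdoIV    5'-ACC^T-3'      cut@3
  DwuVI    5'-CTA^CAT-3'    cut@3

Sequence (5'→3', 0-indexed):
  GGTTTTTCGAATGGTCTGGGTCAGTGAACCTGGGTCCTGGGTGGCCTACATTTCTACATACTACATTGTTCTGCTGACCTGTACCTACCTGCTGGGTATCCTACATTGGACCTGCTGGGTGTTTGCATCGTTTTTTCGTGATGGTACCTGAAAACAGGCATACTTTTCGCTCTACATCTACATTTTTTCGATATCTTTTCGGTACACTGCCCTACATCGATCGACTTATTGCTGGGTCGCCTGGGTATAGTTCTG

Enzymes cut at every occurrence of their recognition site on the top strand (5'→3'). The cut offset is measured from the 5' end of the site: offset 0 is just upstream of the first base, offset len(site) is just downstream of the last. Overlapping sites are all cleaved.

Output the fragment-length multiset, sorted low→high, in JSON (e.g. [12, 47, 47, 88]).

[3,4,5,6,6,6,6,7,7,7,8,8,8,8,9,9,9,11,12,13,15,15,16,16,18,23]

Site scan:
  EstIX (TTTTCG, off=3): starts [3, 132, 163, 184, 195] → cuts [6, 135, 166, 187, 198]
  LmaX (CTGGGT, off=6): starts [15, 29, 36, 91, 114, 231, 240, 252] → cuts [3, 21, 35, 42, 97, 120, 237, 246]
  CdoIV (ACCT, off=3): starts [27, 76, 82, 86, 109, 145] → cuts [30, 79, 85, 89, 112, 148]
  DwuVI (CTACAT, off=3): starts [45, 53, 60, 100, 171, 177, 211] → cuts [48, 56, 63, 103, 174, 180, 214]

All cut coordinates (distinct, sorted): [3, 6, 21, 30, 35, 42, 48, 56, 63, 79, 85, 89, 97, 103, 112, 120, 135, 148, 166, 174, 180, 187, 198, 214, 237, 246]

Fragment lengths:
  3→6: 3 bp
  6→21: 15 bp
  21→30: 9 bp
  30→35: 5 bp
  35→42: 7 bp
  42→48: 6 bp
  48→56: 8 bp
  56→63: 7 bp
  63→79: 16 bp
  79→85: 6 bp
  85→89: 4 bp
  89→97: 8 bp
  97→103: 6 bp
  103→112: 9 bp
  112→120: 8 bp
  120→135: 15 bp
  135→148: 13 bp
  148→166: 18 bp
  166→174: 8 bp
  174→180: 6 bp
  180→187: 7 bp
  187→198: 11 bp
  198→214: 16 bp
  214→237: 23 bp
  237→246: 9 bp
  246→3 (wrap): 255-246+3 = 12 bp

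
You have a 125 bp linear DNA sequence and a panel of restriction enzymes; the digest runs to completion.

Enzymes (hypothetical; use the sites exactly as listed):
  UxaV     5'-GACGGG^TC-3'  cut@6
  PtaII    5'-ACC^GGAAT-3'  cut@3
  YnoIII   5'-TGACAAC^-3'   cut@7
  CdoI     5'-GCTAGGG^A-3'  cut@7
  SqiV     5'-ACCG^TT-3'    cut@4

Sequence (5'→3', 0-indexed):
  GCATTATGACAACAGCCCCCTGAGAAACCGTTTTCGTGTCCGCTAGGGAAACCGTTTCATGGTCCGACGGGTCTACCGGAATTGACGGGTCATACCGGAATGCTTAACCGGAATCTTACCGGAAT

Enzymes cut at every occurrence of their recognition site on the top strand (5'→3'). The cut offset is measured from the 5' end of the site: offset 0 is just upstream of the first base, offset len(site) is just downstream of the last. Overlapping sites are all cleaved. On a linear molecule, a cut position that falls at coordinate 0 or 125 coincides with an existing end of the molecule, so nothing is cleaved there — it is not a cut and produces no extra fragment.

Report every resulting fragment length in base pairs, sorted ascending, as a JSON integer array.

Scan for sites:
  UxaV GACGGGTC/6: at [65, 83] ⇒ [71, 89]
  PtaII ACCGGAAT/3: at [74, 93, 106, 117] ⇒ [77, 96, 109, 120]
  YnoIII TGACAAC/7: at [6] ⇒ [13]
  CdoI GCTAGGGA/7: at [41] ⇒ [48]
  SqiV ACCGTT/4: at [26, 50] ⇒ [30, 54]

Pooled cuts: [13, 30, 48, 54, 71, 77, 89, 96, 109, 120]

Fragments:
  [0,13): 13 bp
  [13,30): 17 bp
  [30,48): 18 bp
  [48,54): 6 bp
  [54,71): 17 bp
  [71,77): 6 bp
  [77,89): 12 bp
  [89,96): 7 bp
  [96,109): 13 bp
  [109,120): 11 bp
  [120,125): 5 bp

[5,6,6,7,11,12,13,13,17,17,18]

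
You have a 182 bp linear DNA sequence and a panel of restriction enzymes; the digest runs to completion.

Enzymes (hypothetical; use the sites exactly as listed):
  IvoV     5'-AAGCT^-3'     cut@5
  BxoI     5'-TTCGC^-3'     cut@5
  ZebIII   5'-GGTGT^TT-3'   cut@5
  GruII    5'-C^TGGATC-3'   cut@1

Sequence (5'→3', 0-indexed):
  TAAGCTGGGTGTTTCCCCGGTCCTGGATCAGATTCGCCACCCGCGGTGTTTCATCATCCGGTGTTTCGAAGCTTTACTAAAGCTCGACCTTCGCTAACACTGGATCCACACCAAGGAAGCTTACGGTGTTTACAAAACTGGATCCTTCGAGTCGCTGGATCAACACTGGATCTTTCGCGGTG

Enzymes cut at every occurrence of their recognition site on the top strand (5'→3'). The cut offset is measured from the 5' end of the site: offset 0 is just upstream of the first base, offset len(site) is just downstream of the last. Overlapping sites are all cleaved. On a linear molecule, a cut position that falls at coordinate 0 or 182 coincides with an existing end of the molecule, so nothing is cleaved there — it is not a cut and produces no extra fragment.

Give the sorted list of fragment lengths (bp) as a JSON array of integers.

Scan for sites:
  IvoV (AAGCT, off=5): starts [1, 68, 79, 116] → cuts [6, 73, 84, 121]
  BxoI (TTCGC, off=5): starts [32, 89, 173] → cuts [37, 94, 178]
  ZebIII (GGTGTTT, off=5): starts [7, 44, 59, 124] → cuts [12, 49, 64, 129]
  GruII (CTGGATC, off=1): starts [22, 99, 137, 154, 165] → cuts [23, 100, 138, 155, 166]

Pooled cuts: [6, 12, 23, 37, 49, 64, 73, 84, 94, 100, 121, 129, 138, 155, 166, 178]

Fragment lengths:
  [0,6): 6 bp
  [6,12): 6 bp
  [12,23): 11 bp
  [23,37): 14 bp
  [37,49): 12 bp
  [49,64): 15 bp
  [64,73): 9 bp
  [73,84): 11 bp
  [84,94): 10 bp
  [94,100): 6 bp
  [100,121): 21 bp
  [121,129): 8 bp
  [129,138): 9 bp
  [138,155): 17 bp
  [155,166): 11 bp
  [166,178): 12 bp
  [178,182): 4 bp

[4,6,6,6,8,9,9,10,11,11,11,12,12,14,15,17,21]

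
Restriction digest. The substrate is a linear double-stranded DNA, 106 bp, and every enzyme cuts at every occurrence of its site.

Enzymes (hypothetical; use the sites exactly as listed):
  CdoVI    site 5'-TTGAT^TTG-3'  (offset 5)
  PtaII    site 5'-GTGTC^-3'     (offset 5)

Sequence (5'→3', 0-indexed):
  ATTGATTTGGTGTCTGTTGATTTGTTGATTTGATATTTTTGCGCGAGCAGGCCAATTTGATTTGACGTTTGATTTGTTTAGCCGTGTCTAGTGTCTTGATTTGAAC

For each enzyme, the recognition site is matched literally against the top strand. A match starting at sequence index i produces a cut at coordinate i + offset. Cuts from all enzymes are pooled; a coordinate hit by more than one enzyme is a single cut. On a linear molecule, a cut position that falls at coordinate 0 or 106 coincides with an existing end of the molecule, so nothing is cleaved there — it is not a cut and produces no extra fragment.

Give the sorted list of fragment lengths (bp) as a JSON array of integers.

[5,6,6,7,7,8,8,12,15,32]

Site scan:
  CdoVI TTGATTTG/5: at [1, 16, 24, 56, 68, 95] ⇒ [6, 21, 29, 61, 73, 100]
  PtaII GTGTC/5: at [9, 83, 90] ⇒ [14, 88, 95]

Pooled cuts: [6, 14, 21, 29, 61, 73, 88, 95, 100]

Fragment lengths:
  [0,6): 6 bp
  [6,14): 8 bp
  [14,21): 7 bp
  [21,29): 8 bp
  [29,61): 32 bp
  [61,73): 12 bp
  [73,88): 15 bp
  [88,95): 7 bp
  [95,100): 5 bp
  [100,106): 6 bp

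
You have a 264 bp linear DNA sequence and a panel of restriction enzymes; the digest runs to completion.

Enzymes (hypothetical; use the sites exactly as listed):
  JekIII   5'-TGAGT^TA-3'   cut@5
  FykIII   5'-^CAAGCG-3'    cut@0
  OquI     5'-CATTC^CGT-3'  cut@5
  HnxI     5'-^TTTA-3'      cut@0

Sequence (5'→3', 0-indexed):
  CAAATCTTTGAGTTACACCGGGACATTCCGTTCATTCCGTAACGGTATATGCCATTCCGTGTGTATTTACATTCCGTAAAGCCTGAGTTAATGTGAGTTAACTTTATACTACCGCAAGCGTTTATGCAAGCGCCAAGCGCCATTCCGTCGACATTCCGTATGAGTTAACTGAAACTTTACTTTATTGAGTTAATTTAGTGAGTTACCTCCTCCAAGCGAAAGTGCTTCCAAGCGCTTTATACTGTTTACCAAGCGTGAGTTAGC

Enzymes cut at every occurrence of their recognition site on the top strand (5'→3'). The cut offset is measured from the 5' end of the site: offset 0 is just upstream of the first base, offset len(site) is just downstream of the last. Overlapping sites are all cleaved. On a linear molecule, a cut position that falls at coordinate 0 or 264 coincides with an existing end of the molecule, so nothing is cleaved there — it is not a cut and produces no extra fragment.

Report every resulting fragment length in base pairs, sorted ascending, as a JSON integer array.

[3,4,4,5,5,6,6,7,7,8,9,9,9,9,9,10,10,10,10,11,11,12,12,13,14,15,16,20]

Per-enzyme occurrences:
  JekIII (TGAGTTA, off=5): starts [8, 83, 93, 160, 185, 198, 255] → cuts [13, 88, 98, 165, 190, 203, 260]
  FykIII (CAAGCG, off=0): starts [114, 126, 133, 212, 228, 249] → cuts [114, 126, 133, 212, 228, 249]
  OquI (CATTCCGT, off=5): starts [23, 32, 52, 69, 140, 151] → cuts [28, 37, 57, 74, 145, 156]
  HnxI (TTTA, off=0): starts [65, 102, 120, 175, 180, 193, 235, 244] → cuts [65, 102, 120, 175, 180, 193, 235, 244]

Pooled cuts: [13, 28, 37, 57, 65, 74, 88, 98, 102, 114, 120, 126, 133, 145, 156, 165, 175, 180, 190, 193, 203, 212, 228, 235, 244, 249, 260]

Fragment lengths:
  [0,13): 13 bp
  [13,28): 15 bp
  [28,37): 9 bp
  [37,57): 20 bp
  [57,65): 8 bp
  [65,74): 9 bp
  [74,88): 14 bp
  [88,98): 10 bp
  [98,102): 4 bp
  [102,114): 12 bp
  [114,120): 6 bp
  [120,126): 6 bp
  [126,133): 7 bp
  [133,145): 12 bp
  [145,156): 11 bp
  [156,165): 9 bp
  [165,175): 10 bp
  [175,180): 5 bp
  [180,190): 10 bp
  [190,193): 3 bp
  [193,203): 10 bp
  [203,212): 9 bp
  [212,228): 16 bp
  [228,235): 7 bp
  [235,244): 9 bp
  [244,249): 5 bp
  [249,260): 11 bp
  [260,264): 4 bp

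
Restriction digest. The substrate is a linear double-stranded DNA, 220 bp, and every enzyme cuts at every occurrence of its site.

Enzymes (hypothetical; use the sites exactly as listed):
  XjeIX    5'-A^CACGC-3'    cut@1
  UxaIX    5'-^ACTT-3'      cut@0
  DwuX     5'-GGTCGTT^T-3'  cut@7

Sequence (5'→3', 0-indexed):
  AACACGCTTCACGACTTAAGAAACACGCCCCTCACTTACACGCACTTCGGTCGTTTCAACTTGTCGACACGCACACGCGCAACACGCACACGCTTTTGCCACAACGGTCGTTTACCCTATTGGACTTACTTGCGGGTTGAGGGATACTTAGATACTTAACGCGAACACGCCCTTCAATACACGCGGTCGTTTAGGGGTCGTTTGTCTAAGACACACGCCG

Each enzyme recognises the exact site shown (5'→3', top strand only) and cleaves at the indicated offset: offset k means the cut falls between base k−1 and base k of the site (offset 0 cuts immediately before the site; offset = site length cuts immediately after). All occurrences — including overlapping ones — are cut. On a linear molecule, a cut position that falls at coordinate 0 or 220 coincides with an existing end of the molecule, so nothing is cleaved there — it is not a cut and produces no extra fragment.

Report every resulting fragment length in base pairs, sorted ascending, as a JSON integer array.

Site scan:
  XjeIX ACACGC/1: at [1, 22, 37, 66, 72, 81, 87, 164, 178, 212] ⇒ [2, 23, 38, 67, 73, 82, 88, 165, 179, 213]
  UxaIX ACTT/0: at [13, 33, 43, 58, 123, 127, 145, 153] ⇒ [13, 33, 43, 58, 123, 127, 145, 153]
  DwuX GGTCGTTT/7: at [48, 105, 184, 195] ⇒ [55, 112, 191, 202]

All cut coordinates (distinct, sorted): [2, 13, 23, 33, 38, 43, 55, 58, 67, 73, 82, 88, 112, 123, 127, 145, 153, 165, 179, 191, 202, 213]

Fragments:
  [0,2): 2 bp
  [2,13): 11 bp
  [13,23): 10 bp
  [23,33): 10 bp
  [33,38): 5 bp
  [38,43): 5 bp
  [43,55): 12 bp
  [55,58): 3 bp
  [58,67): 9 bp
  [67,73): 6 bp
  [73,82): 9 bp
  [82,88): 6 bp
  [88,112): 24 bp
  [112,123): 11 bp
  [123,127): 4 bp
  [127,145): 18 bp
  [145,153): 8 bp
  [153,165): 12 bp
  [165,179): 14 bp
  [179,191): 12 bp
  [191,202): 11 bp
  [202,213): 11 bp
  [213,220): 7 bp

[2,3,4,5,5,6,6,7,8,9,9,10,10,11,11,11,11,12,12,12,14,18,24]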